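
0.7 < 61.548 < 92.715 True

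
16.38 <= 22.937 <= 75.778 True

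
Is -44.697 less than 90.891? Yes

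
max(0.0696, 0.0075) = 0.0696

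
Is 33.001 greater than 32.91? Yes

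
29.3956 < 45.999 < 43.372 False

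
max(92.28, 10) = 92.28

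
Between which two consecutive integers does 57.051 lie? 57 and 58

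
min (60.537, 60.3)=60.3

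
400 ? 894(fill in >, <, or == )<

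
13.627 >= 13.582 True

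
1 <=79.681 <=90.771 True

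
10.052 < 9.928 False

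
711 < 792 True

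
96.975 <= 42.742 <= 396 False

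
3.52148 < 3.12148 False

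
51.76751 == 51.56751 False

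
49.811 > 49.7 True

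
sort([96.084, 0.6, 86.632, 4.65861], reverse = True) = [96.084, 86.632, 4.65861, 0.6]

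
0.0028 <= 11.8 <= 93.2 True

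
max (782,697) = 782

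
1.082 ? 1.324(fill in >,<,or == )<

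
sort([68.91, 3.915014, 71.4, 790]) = [3.915014, 68.91, 71.4, 790]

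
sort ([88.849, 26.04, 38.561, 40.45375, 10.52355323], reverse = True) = [88.849, 40.45375, 38.561, 26.04, 10.52355323]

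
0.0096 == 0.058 False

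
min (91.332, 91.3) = 91.3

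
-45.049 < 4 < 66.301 True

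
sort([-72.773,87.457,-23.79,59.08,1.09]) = [-72.773,-23.79,1.09,59.08,87.457]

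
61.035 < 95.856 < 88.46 False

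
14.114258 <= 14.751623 True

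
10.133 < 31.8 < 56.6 True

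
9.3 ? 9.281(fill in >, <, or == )>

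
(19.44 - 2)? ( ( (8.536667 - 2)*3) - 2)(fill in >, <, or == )<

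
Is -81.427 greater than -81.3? No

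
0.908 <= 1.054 True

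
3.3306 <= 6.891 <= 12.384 True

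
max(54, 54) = 54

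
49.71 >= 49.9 False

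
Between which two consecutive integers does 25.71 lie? 25 and 26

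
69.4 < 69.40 False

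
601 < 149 False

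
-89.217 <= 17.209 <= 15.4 False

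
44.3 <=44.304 True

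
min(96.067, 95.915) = 95.915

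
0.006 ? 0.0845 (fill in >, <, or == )<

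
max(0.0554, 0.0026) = 0.0554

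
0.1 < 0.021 False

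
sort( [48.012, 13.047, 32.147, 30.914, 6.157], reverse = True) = [48.012, 32.147, 30.914, 13.047, 6.157]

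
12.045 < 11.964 False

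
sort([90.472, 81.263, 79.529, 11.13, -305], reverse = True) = [90.472, 81.263, 79.529, 11.13, -305]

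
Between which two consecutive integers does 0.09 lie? 0 and 1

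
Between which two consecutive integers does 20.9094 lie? 20 and 21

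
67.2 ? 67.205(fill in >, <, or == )<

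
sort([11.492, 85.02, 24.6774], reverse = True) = [85.02, 24.6774, 11.492]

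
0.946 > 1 False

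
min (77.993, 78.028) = 77.993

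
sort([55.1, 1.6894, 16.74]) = [1.6894, 16.74, 55.1]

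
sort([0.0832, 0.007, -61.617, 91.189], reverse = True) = [91.189, 0.0832, 0.007, -61.617]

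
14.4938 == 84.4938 False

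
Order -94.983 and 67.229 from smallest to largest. -94.983, 67.229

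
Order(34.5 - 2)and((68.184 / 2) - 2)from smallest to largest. ((68.184 / 2) - 2), (34.5 - 2)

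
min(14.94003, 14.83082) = 14.83082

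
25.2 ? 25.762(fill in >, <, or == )<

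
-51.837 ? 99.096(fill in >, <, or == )<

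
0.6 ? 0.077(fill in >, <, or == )>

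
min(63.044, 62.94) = 62.94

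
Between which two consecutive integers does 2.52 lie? 2 and 3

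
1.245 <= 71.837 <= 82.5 True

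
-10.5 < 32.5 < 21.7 False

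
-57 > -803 True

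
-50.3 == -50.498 False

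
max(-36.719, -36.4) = -36.4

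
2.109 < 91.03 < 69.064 False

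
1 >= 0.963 True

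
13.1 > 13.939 False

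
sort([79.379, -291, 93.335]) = [-291, 79.379, 93.335]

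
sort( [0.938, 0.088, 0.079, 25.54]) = [0.079, 0.088, 0.938, 25.54]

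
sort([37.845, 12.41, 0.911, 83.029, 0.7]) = [0.7, 0.911, 12.41, 37.845, 83.029]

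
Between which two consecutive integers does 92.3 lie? 92 and 93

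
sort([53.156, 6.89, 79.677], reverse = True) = [79.677, 53.156, 6.89]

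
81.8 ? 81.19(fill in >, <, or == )>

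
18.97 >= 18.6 True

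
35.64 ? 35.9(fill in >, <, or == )<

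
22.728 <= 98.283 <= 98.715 True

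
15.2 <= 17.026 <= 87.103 True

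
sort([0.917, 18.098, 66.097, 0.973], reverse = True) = [66.097, 18.098, 0.973, 0.917]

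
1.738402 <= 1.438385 False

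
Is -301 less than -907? No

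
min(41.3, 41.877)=41.3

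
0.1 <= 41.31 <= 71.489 True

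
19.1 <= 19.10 True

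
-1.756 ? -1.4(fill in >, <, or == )<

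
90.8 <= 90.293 False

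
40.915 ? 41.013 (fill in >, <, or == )<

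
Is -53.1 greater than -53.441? Yes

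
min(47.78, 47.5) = 47.5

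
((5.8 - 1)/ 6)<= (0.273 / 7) False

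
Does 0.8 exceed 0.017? Yes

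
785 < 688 False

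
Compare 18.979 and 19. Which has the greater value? 19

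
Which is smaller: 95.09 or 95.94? 95.09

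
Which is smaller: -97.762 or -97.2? -97.762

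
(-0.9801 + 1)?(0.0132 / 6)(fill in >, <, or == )>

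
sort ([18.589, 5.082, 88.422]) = [5.082, 18.589, 88.422]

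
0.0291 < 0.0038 False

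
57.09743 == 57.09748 False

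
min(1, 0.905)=0.905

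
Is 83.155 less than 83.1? No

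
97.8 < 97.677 False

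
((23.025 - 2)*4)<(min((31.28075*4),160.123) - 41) True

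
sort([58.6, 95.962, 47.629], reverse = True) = [95.962, 58.6, 47.629]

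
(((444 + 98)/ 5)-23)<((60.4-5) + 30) False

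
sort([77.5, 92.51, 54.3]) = [54.3, 77.5, 92.51]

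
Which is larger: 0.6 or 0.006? 0.6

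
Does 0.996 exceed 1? No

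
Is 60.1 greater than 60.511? No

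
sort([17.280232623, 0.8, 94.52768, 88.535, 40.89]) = [0.8, 17.280232623, 40.89, 88.535, 94.52768]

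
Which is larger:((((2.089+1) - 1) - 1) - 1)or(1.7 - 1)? (1.7 - 1)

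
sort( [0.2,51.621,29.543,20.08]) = [0.2,20.08,29.543,51.621]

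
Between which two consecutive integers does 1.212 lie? 1 and 2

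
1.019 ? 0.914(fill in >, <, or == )>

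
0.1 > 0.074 True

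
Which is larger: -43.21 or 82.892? 82.892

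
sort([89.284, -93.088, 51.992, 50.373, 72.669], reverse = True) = [89.284, 72.669, 51.992, 50.373, -93.088]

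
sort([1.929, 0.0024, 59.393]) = [0.0024, 1.929, 59.393]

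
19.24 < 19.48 True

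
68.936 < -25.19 False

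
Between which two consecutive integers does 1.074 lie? 1 and 2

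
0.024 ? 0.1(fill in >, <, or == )<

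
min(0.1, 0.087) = 0.087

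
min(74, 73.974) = 73.974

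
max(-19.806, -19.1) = -19.1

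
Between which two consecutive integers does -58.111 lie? -59 and -58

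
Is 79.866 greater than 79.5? Yes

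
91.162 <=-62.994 False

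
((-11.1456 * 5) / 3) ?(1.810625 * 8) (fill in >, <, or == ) <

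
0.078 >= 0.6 False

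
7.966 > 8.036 False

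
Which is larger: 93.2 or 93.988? 93.988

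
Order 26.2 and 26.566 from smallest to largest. 26.2, 26.566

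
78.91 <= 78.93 True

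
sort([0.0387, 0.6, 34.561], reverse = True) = [34.561, 0.6, 0.0387]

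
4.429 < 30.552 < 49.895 True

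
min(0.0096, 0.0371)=0.0096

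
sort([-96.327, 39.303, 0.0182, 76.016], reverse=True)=[76.016, 39.303, 0.0182, -96.327]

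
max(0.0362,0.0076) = 0.0362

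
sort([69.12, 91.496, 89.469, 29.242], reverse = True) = [91.496, 89.469, 69.12, 29.242]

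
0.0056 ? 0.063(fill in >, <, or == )<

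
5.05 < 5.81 True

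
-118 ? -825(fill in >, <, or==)>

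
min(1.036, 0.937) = 0.937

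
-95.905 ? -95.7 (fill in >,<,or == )<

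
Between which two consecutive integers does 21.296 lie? 21 and 22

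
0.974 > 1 False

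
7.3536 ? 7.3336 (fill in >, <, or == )>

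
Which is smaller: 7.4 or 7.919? 7.4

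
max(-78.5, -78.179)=-78.179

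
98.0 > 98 False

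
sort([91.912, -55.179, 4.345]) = [-55.179, 4.345, 91.912]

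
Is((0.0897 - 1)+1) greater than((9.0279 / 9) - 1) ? Yes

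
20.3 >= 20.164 True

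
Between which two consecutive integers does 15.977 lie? 15 and 16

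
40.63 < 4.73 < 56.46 False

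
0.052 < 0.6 True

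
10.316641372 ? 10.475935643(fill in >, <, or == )<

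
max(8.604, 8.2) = 8.604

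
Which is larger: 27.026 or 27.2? 27.2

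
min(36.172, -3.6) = -3.6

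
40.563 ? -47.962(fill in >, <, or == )>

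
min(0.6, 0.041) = 0.041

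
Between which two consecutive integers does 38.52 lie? 38 and 39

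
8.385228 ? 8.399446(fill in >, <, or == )<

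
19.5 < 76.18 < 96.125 True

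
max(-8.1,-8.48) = -8.1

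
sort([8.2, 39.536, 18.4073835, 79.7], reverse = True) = [79.7, 39.536, 18.4073835, 8.2]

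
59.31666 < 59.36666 True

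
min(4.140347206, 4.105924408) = 4.105924408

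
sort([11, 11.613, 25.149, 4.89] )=[4.89, 11, 11.613, 25.149]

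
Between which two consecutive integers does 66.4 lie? 66 and 67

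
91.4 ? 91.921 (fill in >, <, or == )<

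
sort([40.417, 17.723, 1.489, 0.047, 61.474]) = [0.047, 1.489, 17.723, 40.417, 61.474]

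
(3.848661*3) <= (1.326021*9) True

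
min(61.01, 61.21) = 61.01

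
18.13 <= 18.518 True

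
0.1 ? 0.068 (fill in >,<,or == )>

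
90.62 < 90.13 False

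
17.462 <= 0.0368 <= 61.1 False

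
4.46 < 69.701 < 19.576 False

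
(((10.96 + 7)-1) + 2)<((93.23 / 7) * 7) True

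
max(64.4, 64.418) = 64.418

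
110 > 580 False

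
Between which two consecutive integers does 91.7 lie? 91 and 92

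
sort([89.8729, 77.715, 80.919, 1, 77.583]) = [1, 77.583, 77.715, 80.919, 89.8729]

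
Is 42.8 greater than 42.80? No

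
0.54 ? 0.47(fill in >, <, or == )>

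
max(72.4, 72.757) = 72.757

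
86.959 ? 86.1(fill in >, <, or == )>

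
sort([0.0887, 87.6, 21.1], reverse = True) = [87.6, 21.1, 0.0887]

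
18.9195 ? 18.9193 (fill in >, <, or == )>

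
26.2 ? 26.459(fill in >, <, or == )<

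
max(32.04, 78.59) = 78.59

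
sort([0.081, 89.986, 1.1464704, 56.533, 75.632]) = [0.081, 1.1464704, 56.533, 75.632, 89.986]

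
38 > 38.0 False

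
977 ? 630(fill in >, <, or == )>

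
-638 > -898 True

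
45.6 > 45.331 True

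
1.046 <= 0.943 False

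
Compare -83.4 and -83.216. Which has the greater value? -83.216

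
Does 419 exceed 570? No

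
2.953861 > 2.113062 True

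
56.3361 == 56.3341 False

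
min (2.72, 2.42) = 2.42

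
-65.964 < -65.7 True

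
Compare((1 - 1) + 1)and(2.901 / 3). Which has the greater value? ((1 - 1) + 1)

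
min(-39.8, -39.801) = -39.801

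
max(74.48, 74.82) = 74.82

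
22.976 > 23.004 False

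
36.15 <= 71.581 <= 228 True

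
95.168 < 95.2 True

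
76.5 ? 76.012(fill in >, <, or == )>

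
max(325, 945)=945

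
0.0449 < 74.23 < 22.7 False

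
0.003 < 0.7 True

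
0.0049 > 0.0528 False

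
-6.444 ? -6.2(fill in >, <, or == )<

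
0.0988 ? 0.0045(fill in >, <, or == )>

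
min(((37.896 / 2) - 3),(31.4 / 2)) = 15.7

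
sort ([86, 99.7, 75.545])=[75.545, 86, 99.7]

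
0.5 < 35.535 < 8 False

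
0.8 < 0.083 False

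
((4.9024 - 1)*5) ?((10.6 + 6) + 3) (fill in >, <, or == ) <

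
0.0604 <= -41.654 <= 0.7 False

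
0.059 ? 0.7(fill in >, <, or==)<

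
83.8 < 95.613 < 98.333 True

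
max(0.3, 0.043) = 0.3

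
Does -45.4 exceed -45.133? No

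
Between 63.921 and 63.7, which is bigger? 63.921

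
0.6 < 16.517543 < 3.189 False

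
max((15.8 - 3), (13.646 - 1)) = 12.8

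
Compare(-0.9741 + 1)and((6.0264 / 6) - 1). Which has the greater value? (-0.9741 + 1)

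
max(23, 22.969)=23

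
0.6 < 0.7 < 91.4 True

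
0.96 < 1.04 True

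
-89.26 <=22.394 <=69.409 True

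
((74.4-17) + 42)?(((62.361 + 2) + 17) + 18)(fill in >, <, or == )>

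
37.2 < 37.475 True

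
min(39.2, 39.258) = 39.2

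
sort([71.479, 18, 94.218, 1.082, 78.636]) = [1.082, 18, 71.479, 78.636, 94.218]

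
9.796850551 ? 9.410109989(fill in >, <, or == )>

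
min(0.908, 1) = 0.908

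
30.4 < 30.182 False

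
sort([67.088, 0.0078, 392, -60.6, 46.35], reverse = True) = [392, 67.088, 46.35, 0.0078, -60.6]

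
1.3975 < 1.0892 False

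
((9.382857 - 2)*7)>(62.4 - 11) True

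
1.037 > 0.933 True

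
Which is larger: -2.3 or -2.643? -2.3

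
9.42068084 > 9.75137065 False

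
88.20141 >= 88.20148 False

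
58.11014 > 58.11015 False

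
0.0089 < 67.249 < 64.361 False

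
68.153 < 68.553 True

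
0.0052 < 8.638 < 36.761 True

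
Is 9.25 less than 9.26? Yes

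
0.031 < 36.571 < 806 True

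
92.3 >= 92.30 True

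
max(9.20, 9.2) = 9.2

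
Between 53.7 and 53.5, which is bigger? 53.7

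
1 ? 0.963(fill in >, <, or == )>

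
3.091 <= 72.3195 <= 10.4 False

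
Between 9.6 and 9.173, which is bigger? 9.6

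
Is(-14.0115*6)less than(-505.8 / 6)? No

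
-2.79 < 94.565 True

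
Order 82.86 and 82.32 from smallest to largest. 82.32, 82.86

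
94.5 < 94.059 False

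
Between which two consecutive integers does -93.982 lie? -94 and -93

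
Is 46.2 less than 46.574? Yes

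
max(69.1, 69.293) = 69.293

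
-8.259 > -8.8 True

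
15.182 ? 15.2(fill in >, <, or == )<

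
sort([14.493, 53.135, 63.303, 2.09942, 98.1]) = [2.09942, 14.493, 53.135, 63.303, 98.1]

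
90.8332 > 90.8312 True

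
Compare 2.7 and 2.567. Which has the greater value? 2.7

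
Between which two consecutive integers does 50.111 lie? 50 and 51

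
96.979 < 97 True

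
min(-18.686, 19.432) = -18.686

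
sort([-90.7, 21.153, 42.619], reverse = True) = [42.619, 21.153, -90.7]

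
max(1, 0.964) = 1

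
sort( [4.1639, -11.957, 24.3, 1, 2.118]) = [-11.957, 1, 2.118, 4.1639, 24.3]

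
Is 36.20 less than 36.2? No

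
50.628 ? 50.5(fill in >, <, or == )>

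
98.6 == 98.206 False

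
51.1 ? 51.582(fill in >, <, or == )<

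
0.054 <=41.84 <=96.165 True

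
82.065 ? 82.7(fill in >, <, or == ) <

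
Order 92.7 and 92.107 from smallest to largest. 92.107, 92.7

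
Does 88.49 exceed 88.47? Yes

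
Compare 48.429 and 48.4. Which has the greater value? 48.429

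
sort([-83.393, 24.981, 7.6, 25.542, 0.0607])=[-83.393, 0.0607, 7.6, 24.981, 25.542]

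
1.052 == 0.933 False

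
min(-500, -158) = -500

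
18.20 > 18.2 False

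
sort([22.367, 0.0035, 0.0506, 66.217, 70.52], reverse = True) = [70.52, 66.217, 22.367, 0.0506, 0.0035]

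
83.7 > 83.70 False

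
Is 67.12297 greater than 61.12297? Yes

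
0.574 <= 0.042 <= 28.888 False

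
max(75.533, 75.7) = 75.7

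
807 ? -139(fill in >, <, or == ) >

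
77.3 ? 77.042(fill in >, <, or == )>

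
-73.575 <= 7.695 True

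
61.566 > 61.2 True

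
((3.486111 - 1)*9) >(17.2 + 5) True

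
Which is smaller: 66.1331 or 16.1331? 16.1331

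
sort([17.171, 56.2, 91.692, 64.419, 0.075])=[0.075, 17.171, 56.2, 64.419, 91.692]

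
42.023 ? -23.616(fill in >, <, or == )>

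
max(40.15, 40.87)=40.87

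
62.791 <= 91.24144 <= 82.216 False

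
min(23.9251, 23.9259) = 23.9251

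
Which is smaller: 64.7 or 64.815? 64.7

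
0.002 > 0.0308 False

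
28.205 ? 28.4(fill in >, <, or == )<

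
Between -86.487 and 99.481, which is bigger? 99.481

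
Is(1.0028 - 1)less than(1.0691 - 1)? Yes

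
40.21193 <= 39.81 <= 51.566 False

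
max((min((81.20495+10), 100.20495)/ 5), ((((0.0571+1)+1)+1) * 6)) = 18.3426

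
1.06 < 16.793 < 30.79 True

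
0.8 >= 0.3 True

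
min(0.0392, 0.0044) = 0.0044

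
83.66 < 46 False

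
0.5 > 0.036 True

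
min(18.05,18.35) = 18.05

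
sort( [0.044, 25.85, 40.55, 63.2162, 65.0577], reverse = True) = [65.0577, 63.2162, 40.55, 25.85, 0.044]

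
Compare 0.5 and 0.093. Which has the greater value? 0.5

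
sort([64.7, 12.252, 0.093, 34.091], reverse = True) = [64.7, 34.091, 12.252, 0.093]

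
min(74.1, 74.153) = 74.1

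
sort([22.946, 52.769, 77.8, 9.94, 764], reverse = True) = [764, 77.8, 52.769, 22.946, 9.94]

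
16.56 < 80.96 True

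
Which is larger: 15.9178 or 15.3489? 15.9178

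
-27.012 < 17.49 True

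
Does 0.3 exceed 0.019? Yes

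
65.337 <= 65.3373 True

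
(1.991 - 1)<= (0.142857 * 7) True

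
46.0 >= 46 True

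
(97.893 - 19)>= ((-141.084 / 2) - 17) True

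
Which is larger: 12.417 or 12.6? 12.6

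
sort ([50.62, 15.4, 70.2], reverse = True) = [70.2, 50.62, 15.4]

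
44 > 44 False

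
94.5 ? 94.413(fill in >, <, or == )>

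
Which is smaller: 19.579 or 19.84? 19.579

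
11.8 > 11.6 True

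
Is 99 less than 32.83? No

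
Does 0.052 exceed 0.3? No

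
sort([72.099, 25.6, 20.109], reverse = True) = [72.099, 25.6, 20.109]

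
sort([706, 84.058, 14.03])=[14.03, 84.058, 706]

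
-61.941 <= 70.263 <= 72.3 True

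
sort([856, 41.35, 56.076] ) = [41.35, 56.076, 856]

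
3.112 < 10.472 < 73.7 True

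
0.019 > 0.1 False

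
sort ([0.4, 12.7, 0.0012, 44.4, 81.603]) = [0.0012, 0.4, 12.7, 44.4, 81.603]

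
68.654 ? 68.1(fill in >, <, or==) >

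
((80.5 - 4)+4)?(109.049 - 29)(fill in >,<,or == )>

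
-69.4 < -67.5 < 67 True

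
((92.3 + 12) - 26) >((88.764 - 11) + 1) False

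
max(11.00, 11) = 11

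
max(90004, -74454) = 90004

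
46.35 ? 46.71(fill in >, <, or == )<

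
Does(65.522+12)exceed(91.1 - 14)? Yes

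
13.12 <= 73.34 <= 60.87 False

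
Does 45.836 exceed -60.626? Yes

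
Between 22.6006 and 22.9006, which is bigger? 22.9006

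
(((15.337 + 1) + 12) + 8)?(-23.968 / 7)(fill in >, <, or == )>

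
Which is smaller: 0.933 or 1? 0.933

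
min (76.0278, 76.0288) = 76.0278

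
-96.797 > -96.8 True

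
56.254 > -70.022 True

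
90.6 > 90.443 True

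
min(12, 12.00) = 12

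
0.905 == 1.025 False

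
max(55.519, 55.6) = 55.6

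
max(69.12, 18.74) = 69.12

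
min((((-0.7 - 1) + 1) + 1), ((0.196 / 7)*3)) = 0.084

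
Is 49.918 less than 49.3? No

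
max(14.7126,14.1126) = 14.7126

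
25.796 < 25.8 True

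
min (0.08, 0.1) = 0.08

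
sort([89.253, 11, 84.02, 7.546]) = [7.546, 11, 84.02, 89.253]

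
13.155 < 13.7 True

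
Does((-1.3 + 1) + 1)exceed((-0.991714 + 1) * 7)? Yes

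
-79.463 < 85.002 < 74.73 False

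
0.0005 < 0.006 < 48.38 True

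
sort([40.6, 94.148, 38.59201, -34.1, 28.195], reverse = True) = [94.148, 40.6, 38.59201, 28.195, -34.1]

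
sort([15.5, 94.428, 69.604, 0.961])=[0.961, 15.5, 69.604, 94.428]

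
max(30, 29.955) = 30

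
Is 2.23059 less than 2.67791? Yes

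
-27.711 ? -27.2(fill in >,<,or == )<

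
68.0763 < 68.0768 True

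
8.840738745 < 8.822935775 False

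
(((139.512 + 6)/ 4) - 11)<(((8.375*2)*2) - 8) True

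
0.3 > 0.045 True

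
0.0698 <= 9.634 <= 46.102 True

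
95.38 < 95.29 False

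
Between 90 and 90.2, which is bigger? 90.2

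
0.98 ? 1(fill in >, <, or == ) <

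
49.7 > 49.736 False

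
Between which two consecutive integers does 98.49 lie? 98 and 99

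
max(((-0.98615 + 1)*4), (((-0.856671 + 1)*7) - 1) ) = 0.0554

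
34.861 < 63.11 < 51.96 False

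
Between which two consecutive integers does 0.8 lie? 0 and 1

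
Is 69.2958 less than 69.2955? No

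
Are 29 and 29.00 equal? Yes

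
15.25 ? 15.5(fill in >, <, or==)<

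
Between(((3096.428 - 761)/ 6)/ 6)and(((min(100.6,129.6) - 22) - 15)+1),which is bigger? (((3096.428 - 761)/ 6)/ 6)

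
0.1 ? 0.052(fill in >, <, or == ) >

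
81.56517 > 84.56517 False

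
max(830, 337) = 830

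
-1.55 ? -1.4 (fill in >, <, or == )<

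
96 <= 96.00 True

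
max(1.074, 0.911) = 1.074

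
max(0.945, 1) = 1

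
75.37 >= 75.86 False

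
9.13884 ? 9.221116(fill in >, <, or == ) <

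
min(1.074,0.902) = 0.902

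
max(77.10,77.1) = 77.1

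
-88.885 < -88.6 True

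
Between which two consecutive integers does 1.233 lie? 1 and 2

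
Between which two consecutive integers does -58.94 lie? -59 and -58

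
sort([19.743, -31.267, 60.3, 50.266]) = [-31.267, 19.743, 50.266, 60.3]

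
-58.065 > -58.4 True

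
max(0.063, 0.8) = 0.8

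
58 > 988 False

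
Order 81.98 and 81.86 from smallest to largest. 81.86,81.98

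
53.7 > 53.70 False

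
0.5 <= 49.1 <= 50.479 True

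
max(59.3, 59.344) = 59.344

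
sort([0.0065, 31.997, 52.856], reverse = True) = [52.856, 31.997, 0.0065]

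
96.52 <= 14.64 False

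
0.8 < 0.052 False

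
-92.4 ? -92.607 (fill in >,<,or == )>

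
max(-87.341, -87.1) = -87.1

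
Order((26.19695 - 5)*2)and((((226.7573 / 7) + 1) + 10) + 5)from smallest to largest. ((26.19695 - 5)*2),((((226.7573 / 7) + 1) + 10) + 5)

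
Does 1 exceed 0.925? Yes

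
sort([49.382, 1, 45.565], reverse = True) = [49.382, 45.565, 1]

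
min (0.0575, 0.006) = 0.006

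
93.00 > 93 False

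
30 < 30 False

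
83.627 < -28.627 False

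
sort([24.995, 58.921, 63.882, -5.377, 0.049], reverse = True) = [63.882, 58.921, 24.995, 0.049, -5.377]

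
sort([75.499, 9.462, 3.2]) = [3.2, 9.462, 75.499]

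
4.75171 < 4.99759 True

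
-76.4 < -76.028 True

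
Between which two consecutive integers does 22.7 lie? 22 and 23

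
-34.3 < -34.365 False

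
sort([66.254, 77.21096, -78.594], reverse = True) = [77.21096, 66.254, -78.594]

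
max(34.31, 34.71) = 34.71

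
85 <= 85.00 True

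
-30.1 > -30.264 True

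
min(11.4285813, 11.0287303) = 11.0287303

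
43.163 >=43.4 False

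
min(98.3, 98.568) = 98.3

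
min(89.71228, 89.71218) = 89.71218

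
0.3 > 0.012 True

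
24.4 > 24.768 False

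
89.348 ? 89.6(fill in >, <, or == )<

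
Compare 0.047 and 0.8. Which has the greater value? 0.8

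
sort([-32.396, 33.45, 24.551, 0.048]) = [-32.396, 0.048, 24.551, 33.45]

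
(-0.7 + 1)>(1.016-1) True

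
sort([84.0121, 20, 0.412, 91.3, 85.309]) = [0.412, 20, 84.0121, 85.309, 91.3]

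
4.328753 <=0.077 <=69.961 False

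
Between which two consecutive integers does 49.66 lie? 49 and 50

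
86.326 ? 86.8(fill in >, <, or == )<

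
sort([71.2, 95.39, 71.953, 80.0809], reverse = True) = [95.39, 80.0809, 71.953, 71.2]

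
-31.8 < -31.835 False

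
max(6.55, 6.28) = 6.55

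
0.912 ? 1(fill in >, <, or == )<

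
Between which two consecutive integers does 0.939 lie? 0 and 1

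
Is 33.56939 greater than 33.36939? Yes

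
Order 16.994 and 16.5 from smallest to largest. 16.5, 16.994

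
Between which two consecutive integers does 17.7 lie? 17 and 18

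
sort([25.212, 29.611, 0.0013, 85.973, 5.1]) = [0.0013, 5.1, 25.212, 29.611, 85.973]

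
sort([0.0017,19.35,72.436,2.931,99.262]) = [0.0017,2.931,19.35,72.436,99.262]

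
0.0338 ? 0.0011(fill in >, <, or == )>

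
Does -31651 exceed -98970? Yes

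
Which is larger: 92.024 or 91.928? 92.024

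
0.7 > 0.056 True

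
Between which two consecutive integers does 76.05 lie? 76 and 77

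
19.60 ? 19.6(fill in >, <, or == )==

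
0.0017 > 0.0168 False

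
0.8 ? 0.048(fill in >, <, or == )>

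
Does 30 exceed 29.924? Yes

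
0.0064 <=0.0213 True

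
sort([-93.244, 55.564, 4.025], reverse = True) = [55.564, 4.025, -93.244]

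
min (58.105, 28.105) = 28.105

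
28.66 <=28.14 False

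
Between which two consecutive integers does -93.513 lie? -94 and -93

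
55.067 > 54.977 True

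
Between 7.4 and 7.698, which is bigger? 7.698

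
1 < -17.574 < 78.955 False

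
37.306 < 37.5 True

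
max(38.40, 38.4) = 38.4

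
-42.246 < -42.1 True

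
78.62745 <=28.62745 False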